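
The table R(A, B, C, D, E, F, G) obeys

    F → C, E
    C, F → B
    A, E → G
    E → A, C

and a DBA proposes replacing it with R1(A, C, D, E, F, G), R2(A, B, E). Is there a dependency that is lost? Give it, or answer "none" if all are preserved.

C, F → B

Check C, F → B: no single fragment contains all of {B, C, F}, and the restricted closure of {C, F} across the fragments never reaches {B}.
F → C, E is preserved.
A, E → G is preserved.
E → A, C is preserved.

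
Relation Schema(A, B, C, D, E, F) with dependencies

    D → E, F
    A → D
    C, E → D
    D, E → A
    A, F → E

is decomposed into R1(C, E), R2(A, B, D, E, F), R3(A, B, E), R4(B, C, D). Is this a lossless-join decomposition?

Chase test. Columns are A, B, C, D, E, F; row i has aⱼ where attribute j ∈ Ri, else bᵢⱼ.
Initial tableau (one row per fragment):
  row 1: b11 b12 a3 b14 a5 b16
  row 2: a1 a2 b23 a4 a5 a6
  row 3: a1 a2 b33 b34 a5 b36
  row 4: b41 a2 a3 a4 b45 b46
Rows 2 and 4 agree on D; apply D→E, F and equate their E, F entries.
Rows 2 and 3 agree on A; apply A→D and equate their D entries.
Rows 1 and 4 agree on C, E; apply C, E→D and equate their D entries.
Rows 1 and 2 agree on D, E; apply D, E→A and equate their A entries.
Rows 1 and 4 agree on D, E; apply D, E→A and equate their A entries.
Rows 1 and 2 agree on D; apply D→E, F and equate their E, F entries.
Rows 1 and 3 agree on D; apply D→E, F and equate their E, F entries.
Row 4 is now all distinguished symbols — the join is lossless.

Yes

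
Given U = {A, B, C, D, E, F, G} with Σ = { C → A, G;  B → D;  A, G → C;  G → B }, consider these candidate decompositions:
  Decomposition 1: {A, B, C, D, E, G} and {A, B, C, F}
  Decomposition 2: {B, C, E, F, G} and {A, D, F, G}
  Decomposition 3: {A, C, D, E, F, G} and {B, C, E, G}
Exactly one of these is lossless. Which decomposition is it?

Decomposition 1: common = {A, B, C}, closure = {A, B, C, D, G} → lossy.
Decomposition 2: common = {F, G}, closure = {B, D, F, G} → lossy.
Decomposition 3: common = {C, E, G}, closure = {A, B, C, D, E, G} → lossless.

Decomposition 3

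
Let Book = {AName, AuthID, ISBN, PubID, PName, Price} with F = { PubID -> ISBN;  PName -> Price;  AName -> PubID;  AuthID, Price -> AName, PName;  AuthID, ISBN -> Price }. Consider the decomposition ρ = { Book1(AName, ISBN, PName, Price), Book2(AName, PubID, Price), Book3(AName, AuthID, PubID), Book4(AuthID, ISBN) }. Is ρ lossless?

No

Chase test. Columns are AName, AuthID, ISBN, PubID, PName, Price; row i has aⱼ where attribute j ∈ Booki, else bᵢⱼ.
Initial tableau (one row per fragment):
  row 1: a1 b12 a3 b14 a5 a6
  row 2: a1 b22 b23 a4 b25 a6
  row 3: a1 a2 b33 a4 b35 b36
  row 4: b41 a2 a3 b44 b45 b46
Rows 2 and 3 agree on PubID; apply PubID→ISBN and equate their ISBN entries.
Rows 1 and 2 agree on AName; apply AName→PubID and equate their PubID entries.
Rows 1 and 2 agree on PubID; apply PubID→ISBN and equate their ISBN entries.
Rows 3 and 4 agree on AuthID, ISBN; apply AuthID, ISBN→Price and equate their Price entries.
Rows 3 and 4 agree on AuthID, Price; apply AuthID, Price→AName, PName and equate their AName, PName entries.
Rows 1 and 4 agree on AName; apply AName→PubID and equate their PubID entries.
No row becomes fully distinguished — the join is lossy.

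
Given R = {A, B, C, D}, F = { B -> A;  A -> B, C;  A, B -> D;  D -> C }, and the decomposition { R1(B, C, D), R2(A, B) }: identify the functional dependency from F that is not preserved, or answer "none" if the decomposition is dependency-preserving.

none

B → A lies within R2.
A → B, C: restricted closure across fragments reaches B, C.
A, B → D: restricted closure across fragments reaches D.
D → C lies within R1.
Every dependency is enforceable on the fragments, so the decomposition is dependency-preserving.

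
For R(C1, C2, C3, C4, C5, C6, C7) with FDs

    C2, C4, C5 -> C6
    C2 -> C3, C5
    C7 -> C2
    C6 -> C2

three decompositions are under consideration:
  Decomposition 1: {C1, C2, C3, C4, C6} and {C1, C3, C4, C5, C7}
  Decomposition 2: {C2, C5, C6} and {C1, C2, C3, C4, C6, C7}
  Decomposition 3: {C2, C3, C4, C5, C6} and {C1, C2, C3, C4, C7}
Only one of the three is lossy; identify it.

Decomposition 1: common = {C1, C3, C4}, closure = {C1, C3, C4} → lossy.
Decomposition 2: common = {C2, C6}, closure = {C2, C3, C5, C6} → lossless.
Decomposition 3: common = {C2, C3, C4}, closure = {C2, C3, C4, C5, C6} → lossless.

Decomposition 1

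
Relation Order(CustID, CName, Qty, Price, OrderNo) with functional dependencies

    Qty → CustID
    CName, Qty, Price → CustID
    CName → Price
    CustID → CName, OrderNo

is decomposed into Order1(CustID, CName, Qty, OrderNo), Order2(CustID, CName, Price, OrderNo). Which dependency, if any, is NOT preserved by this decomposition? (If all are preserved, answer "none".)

none

Qty → CustID lies within Order1.
CName, Qty, Price → CustID: restricted closure across fragments reaches CustID.
CName → Price lies within Order2.
CustID → CName, OrderNo lies within Order1.
Every dependency is enforceable on the fragments, so the decomposition is dependency-preserving.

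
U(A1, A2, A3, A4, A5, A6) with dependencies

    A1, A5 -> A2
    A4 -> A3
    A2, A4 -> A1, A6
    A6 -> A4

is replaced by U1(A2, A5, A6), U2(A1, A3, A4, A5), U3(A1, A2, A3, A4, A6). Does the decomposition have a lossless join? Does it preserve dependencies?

Lossless test (chase): Rows 1 and 3 agree on A6; apply A6→A4 and equate their A4 entries. Rows 1 and 2 agree on A4; apply A4→A3 and equate their A3 entries. Rows 1 and 3 agree on A2, A4; apply A2, A4→A1, A6 and equate their A1, A6 entries. Rows 1 and 2 agree on A1, A5; apply A1, A5→A2 and equate their A2 entries. Rows 1 and 2 agree on A2, A4; apply A2, A4→A1, A6 and equate their A1, A6 entries. Row 1 is now all distinguished symbols — the join is lossless.
Dependency preservation: the restricted closure of {A1, A5} across the fragments never reaches {A2}, so A1, A5 → A2 cannot be enforced without a join — not preserved.

lossless but not dependency-preserving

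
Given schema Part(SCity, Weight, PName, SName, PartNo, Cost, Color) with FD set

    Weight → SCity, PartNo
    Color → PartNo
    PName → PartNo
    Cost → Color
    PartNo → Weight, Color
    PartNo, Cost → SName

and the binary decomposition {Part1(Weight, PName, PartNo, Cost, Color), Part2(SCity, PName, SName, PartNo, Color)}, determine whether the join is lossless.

No

Common attributes: Part1 ∩ Part2 = {PName, PartNo, Color}.
Closure of {PName, PartNo, Color}: PartNo → Weight, Color applies, adding Weight; Weight → SCity, PartNo applies, adding SCity. So (PName, PartNo, Color)⁺ = {SCity, Weight, PName, PartNo, Color}.
The closure contains neither all of Part1 = {Weight, PName, PartNo, Cost, Color} nor all of Part2 = {SCity, PName, SName, PartNo, Color}, so the common attributes are not a superkey of either fragment. The join is lossy.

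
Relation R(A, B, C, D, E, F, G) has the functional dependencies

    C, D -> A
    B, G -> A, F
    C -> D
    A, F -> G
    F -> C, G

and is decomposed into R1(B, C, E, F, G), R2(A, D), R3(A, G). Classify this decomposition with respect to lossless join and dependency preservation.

Lossless test (chase): applying each FD to every pair of rows produces no changes in the tableau, so no row becomes fully distinguished — the join is lossy.
Dependency preservation: the restricted closure of {C, D} across the fragments never reaches {A}, so C, D → A cannot be enforced without a join — not preserved.

lossy and not dependency-preserving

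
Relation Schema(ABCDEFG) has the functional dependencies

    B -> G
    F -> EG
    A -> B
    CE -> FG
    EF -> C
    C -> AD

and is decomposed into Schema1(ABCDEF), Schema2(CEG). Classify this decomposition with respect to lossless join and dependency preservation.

lossless but not dependency-preserving

Lossless test: (CE)⁺ = {ABCDEFG}, which contains all of one fragment — lossless.
Dependency preservation: the restricted closure of {B} across the fragments never reaches {G}, so B → G cannot be enforced without a join — not preserved.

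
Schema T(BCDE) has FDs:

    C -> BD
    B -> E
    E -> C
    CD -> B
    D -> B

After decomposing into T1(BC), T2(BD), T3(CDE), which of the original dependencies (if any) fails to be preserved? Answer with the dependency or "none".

C → BD: restricted closure across fragments reaches BD.
B → E: restricted closure across fragments reaches E.
E → C lies within T3.
CD → B: restricted closure across fragments reaches B.
D → B lies within T2.
Every dependency is enforceable on the fragments, so the decomposition is dependency-preserving.

none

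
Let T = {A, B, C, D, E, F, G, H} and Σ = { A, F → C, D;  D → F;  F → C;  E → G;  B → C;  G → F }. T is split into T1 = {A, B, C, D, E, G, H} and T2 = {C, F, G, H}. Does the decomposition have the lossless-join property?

Common attributes: T1 ∩ T2 = {C, G, H}.
Closure of {C, G, H}: G → F applies, adding F. So (C, G, H)⁺ = {C, F, G, H}.
This closure contains every attribute of T2, so T1 ∩ T2 → T2. The join is lossless.

Yes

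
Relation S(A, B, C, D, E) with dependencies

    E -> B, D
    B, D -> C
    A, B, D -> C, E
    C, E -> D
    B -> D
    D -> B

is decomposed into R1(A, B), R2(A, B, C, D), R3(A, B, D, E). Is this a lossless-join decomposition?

Yes

Chase test. Columns are A, B, C, D, E; row i has aⱼ where attribute j ∈ Ri, else bᵢⱼ.
Initial tableau (one row per fragment):
  row 1: a1 a2 b13 b14 b15
  row 2: a1 a2 a3 a4 b25
  row 3: a1 a2 b33 a4 a5
Rows 2 and 3 agree on B, D; apply B, D→C and equate their C entries.
Rows 2 and 3 agree on A, B, D; apply A, B, D→C, E and equate their C, E entries.
Rows 1 and 2 agree on B; apply B→D and equate their D entries.
Rows 1 and 2 agree on B, D; apply B, D→C and equate their C entries.
Rows 1 and 2 agree on A, B, D; apply A, B, D→C, E and equate their C, E entries.
Row 1 is now all distinguished symbols — the join is lossless.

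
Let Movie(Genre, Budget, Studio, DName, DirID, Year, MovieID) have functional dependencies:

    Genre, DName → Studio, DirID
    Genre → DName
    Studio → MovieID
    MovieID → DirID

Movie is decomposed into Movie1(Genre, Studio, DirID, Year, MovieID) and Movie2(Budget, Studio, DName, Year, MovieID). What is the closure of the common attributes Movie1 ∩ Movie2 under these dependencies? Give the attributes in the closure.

Studio, DirID, Year, MovieID

Movie1 ∩ Movie2 = {Studio, Year, MovieID}.
MovieID → DirID applies, adding DirID
Closure: {Studio, DirID, Year, MovieID}.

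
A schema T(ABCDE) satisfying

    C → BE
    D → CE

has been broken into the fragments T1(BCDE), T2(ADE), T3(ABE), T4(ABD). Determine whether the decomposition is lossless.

Yes

Chase test. Columns are ABCDE; row i has aⱼ where attribute j ∈ Ti, else bᵢⱼ.
Initial tableau (one row per fragment):
  row 1: b11 a2 a3 a4 a5
  row 2: a1 b22 b23 a4 a5
  row 3: a1 a2 b33 b34 a5
  row 4: a1 a2 b43 a4 b45
Rows 1 and 2 agree on D; apply D→CE and equate their CE entries.
Rows 1 and 4 agree on D; apply D→CE and equate their CE entries.
Rows 1 and 2 agree on C; apply C→BE and equate their BE entries.
Row 2 is now all distinguished symbols — the join is lossless.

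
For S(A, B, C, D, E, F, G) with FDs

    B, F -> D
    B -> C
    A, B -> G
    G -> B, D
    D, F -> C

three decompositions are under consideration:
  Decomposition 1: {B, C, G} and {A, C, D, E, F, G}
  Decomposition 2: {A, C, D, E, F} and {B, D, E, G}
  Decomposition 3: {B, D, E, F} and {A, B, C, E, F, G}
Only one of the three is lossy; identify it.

Decomposition 2

Decomposition 1: common = {C, G}, closure = {B, C, D, G} → lossless.
Decomposition 2: common = {D, E}, closure = {D, E} → lossy.
Decomposition 3: common = {B, E, F}, closure = {B, C, D, E, F} → lossless.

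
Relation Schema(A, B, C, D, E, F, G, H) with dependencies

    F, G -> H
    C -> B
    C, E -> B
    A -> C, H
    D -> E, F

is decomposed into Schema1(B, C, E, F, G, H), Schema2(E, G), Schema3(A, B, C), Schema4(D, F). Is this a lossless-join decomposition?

No

Chase test. Columns are A, B, C, D, E, F, G, H; row i has aⱼ where attribute j ∈ Schemai, else bᵢⱼ.
Initial tableau (one row per fragment):
  row 1: b11 a2 a3 b14 a5 a6 a7 a8
  row 2: b21 b22 b23 b24 a5 b26 a7 b28
  row 3: a1 a2 a3 b34 b35 b36 b37 b38
  row 4: b41 b42 b43 a4 b45 a6 b47 b48
No row becomes fully distinguished — the join is lossy.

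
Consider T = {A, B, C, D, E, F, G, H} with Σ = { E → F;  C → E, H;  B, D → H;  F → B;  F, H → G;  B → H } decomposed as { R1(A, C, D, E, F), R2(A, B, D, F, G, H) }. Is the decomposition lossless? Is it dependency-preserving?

lossless and dependency-preserving

Lossless test: (A, D, F)⁺ = {A, B, D, F, G, H}, which contains all of one fragment — lossless.
Dependency preservation: C → E, H is not contained in any single fragment, but the restricted closure of its left-hand side across the fragments still reaches the right-hand side; the remaining FDs each lie inside some fragment. All dependencies are preserved.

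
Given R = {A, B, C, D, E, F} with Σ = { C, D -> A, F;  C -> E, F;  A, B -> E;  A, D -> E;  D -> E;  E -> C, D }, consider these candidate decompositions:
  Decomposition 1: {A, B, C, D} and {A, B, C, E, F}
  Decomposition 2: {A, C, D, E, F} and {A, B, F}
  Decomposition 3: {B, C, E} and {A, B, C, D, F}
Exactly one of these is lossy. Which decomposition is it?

Decomposition 1: common = {A, B, C}, closure = {A, B, C, D, E, F} → lossless.
Decomposition 2: common = {A, F}, closure = {A, F} → lossy.
Decomposition 3: common = {B, C}, closure = {A, B, C, D, E, F} → lossless.

Decomposition 2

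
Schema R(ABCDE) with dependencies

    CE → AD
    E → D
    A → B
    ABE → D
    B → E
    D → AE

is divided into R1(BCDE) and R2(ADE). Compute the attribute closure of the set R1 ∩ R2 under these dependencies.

R1 ∩ R2 = {DE}.
D → AE applies, adding A
A → B applies, adding B
Closure: {ABDE}.

ABDE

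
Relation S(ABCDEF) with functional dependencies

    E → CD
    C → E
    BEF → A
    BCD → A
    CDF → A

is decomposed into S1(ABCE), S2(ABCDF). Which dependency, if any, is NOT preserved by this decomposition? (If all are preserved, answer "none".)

none

E → CD: restricted closure across fragments reaches CD.
C → E lies within S1.
BEF → A: restricted closure across fragments reaches A.
BCD → A lies within S2.
CDF → A lies within S2.
Every dependency is enforceable on the fragments, so the decomposition is dependency-preserving.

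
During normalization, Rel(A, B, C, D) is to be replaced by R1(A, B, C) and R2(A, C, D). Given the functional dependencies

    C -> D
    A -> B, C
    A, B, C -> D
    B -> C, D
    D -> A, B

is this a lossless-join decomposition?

Common attributes: R1 ∩ R2 = {A, C}.
Closure of {A, C}: C → D applies, adding D; A → B, C applies, adding B. So (A, C)⁺ = {A, B, C, D}.
This closure contains every attribute of R1, so R1 ∩ R2 → R1. The join is lossless.

Yes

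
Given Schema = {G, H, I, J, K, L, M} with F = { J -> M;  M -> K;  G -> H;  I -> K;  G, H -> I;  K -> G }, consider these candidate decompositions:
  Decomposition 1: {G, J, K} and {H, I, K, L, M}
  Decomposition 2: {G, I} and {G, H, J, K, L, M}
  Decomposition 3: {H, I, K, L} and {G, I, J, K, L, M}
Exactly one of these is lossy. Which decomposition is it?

Decomposition 1

Decomposition 1: common = {K}, closure = {G, H, I, K} → lossy.
Decomposition 2: common = {G}, closure = {G, H, I, K} → lossless.
Decomposition 3: common = {I, K, L}, closure = {G, H, I, K, L} → lossless.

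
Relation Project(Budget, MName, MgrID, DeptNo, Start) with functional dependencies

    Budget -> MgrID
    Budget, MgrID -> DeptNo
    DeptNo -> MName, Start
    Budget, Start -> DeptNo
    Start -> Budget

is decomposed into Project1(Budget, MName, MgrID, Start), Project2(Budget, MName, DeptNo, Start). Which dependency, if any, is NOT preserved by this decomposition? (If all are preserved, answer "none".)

Budget → MgrID lies within Project1.
Budget, MgrID → DeptNo: restricted closure across fragments reaches DeptNo.
DeptNo → MName, Start lies within Project2.
Budget, Start → DeptNo lies within Project2.
Start → Budget lies within Project1.
Every dependency is enforceable on the fragments, so the decomposition is dependency-preserving.

none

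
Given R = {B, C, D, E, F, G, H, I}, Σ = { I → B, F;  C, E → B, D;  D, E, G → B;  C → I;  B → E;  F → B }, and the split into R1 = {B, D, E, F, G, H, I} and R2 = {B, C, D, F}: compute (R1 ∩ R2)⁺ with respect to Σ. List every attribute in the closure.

R1 ∩ R2 = {B, D, F}.
B → E applies, adding E
Closure: {B, D, E, F}.

B, D, E, F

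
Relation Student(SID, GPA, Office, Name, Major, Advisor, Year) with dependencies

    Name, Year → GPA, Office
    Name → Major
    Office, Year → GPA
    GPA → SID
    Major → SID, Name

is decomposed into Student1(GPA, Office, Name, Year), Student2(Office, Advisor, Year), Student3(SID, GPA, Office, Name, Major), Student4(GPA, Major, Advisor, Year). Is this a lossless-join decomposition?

Yes

Chase test. Columns are SID, GPA, Office, Name, Major, Advisor, Year; row i has aⱼ where attribute j ∈ Studenti, else bᵢⱼ.
Initial tableau (one row per fragment):
  row 1: b11 a2 a3 a4 b15 b16 a7
  row 2: b21 b22 a3 b24 b25 a6 a7
  row 3: a1 a2 a3 a4 a5 b36 b37
  row 4: b41 a2 b43 b44 a5 a6 a7
Rows 1 and 3 agree on Name; apply Name→Major and equate their Major entries.
Rows 1 and 2 agree on Office, Year; apply Office, Year→GPA and equate their GPA entries.
Rows 1 and 2 agree on GPA; apply GPA→SID and equate their SID entries.
Rows 1 and 3 agree on GPA; apply GPA→SID and equate their SID entries.
Rows 1 and 4 agree on GPA; apply GPA→SID and equate their SID entries.
Rows 1 and 4 agree on Major; apply Major→SID, Name and equate their SID, Name entries.
Rows 1 and 4 agree on Name, Year; apply Name, Year→GPA, Office and equate their GPA, Office entries.
Row 4 is now all distinguished symbols — the join is lossless.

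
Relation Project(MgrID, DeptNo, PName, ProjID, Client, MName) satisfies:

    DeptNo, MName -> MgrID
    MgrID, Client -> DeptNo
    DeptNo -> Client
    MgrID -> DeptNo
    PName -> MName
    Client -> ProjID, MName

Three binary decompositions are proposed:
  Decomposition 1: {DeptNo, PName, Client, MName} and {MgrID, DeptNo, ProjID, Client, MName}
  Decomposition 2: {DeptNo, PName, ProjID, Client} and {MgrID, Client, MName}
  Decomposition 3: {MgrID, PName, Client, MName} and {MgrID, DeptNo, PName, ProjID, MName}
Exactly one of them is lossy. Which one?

Decomposition 1: common = {DeptNo, Client, MName}, closure = {MgrID, DeptNo, ProjID, Client, MName} → lossless.
Decomposition 2: common = {Client}, closure = {ProjID, Client, MName} → lossy.
Decomposition 3: common = {MgrID, PName, MName}, closure = {MgrID, DeptNo, PName, ProjID, Client, MName} → lossless.

Decomposition 2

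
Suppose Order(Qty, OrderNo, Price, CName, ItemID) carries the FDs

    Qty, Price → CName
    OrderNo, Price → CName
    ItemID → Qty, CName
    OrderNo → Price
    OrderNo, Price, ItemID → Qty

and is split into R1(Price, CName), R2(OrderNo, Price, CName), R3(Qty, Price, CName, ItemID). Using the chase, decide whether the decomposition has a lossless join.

No

Chase test. Columns are Qty, OrderNo, Price, CName, ItemID; row i has aⱼ where attribute j ∈ Ri, else bᵢⱼ.
Initial tableau (one row per fragment):
  row 1: b11 b12 a3 a4 b15
  row 2: b21 a2 a3 a4 b25
  row 3: a1 b32 a3 a4 a5
No row becomes fully distinguished — the join is lossy.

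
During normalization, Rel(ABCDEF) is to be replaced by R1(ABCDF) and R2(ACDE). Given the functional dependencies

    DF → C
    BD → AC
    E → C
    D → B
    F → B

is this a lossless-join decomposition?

No

Common attributes: R1 ∩ R2 = {ACD}.
Closure of {ACD}: D → B applies, adding B. So (ACD)⁺ = {ABCD}.
The closure contains neither all of R1 = {ABCDF} nor all of R2 = {ACDE}, so the common attributes are not a superkey of either fragment. The join is lossy.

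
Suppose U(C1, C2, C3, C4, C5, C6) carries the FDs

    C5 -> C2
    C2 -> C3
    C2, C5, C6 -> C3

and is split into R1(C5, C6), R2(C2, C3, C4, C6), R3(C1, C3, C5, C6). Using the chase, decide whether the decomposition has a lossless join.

No

Chase test. Columns are C1, C2, C3, C4, C5, C6; row i has aⱼ where attribute j ∈ Ri, else bᵢⱼ.
Initial tableau (one row per fragment):
  row 1: b11 b12 b13 b14 a5 a6
  row 2: b21 a2 a3 a4 b25 a6
  row 3: a1 b32 a3 b34 a5 a6
Rows 1 and 3 agree on C5; apply C5→C2 and equate their C2 entries.
Rows 1 and 3 agree on C2; apply C2→C3 and equate their C3 entries.
No row becomes fully distinguished — the join is lossy.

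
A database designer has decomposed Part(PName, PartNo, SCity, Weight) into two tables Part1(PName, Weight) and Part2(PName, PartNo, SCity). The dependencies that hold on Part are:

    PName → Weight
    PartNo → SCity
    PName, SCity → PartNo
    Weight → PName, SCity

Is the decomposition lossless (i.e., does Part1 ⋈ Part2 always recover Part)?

Yes

Common attributes: Part1 ∩ Part2 = {PName}.
Closure of {PName}: PName → Weight applies, adding Weight; Weight → PName, SCity applies, adding SCity; PName, SCity → PartNo applies, adding PartNo. So (PName)⁺ = {PName, PartNo, SCity, Weight}.
This closure contains every attribute of Part1, so Part1 ∩ Part2 → Part1. The join is lossless.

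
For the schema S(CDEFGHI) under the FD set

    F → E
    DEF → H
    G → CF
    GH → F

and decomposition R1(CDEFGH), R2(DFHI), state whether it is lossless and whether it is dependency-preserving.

lossy but dependency-preserving

Lossless test: (DFH)⁺ = {DEFH}, which is a superkey of neither fragment — lossy.
Dependency preservation: every FD's attributes lie within a single fragment, so each can be enforced locally — preserved.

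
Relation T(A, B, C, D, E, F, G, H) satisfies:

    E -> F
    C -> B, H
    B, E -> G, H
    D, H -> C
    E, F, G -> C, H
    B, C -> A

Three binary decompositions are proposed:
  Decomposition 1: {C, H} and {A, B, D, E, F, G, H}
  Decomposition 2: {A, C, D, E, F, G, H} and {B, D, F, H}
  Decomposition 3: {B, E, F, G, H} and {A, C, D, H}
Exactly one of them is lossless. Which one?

Decomposition 1: common = {H}, closure = {H} → lossy.
Decomposition 2: common = {D, F, H}, closure = {A, B, C, D, F, H} → lossless.
Decomposition 3: common = {H}, closure = {H} → lossy.

Decomposition 2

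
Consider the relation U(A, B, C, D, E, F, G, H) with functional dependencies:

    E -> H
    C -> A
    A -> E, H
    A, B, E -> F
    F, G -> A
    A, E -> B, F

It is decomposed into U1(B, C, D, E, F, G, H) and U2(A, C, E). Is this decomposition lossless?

Yes

Common attributes: U1 ∩ U2 = {C, E}.
Closure of {C, E}: E → H applies, adding H; C → A applies, adding A; A, E → B, F applies, adding B, F. So (C, E)⁺ = {A, B, C, E, F, H}.
This closure contains every attribute of U2, so U1 ∩ U2 → U2. The join is lossless.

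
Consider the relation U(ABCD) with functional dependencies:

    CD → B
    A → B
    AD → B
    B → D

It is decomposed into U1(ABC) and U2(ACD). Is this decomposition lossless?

Common attributes: U1 ∩ U2 = {AC}.
Closure of {AC}: A → B applies, adding B; B → D applies, adding D. So (AC)⁺ = {ABCD}.
This closure contains every attribute of U1, so U1 ∩ U2 → U1. The join is lossless.

Yes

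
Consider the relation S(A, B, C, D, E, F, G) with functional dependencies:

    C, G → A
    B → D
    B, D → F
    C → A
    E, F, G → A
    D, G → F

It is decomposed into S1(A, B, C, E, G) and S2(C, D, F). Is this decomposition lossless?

Common attributes: S1 ∩ S2 = {C}.
Closure of {C}: C → A applies, adding A. So (C)⁺ = {A, C}.
The closure contains neither all of S1 = {A, B, C, E, G} nor all of S2 = {C, D, F}, so the common attributes are not a superkey of either fragment. The join is lossy.

No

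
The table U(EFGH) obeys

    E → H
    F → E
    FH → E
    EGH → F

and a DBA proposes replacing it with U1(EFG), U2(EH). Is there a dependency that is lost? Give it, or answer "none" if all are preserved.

E → H lies within U2.
F → E lies within U1.
FH → E: restricted closure across fragments reaches E.
EGH → F: restricted closure across fragments reaches F.
Every dependency is enforceable on the fragments, so the decomposition is dependency-preserving.

none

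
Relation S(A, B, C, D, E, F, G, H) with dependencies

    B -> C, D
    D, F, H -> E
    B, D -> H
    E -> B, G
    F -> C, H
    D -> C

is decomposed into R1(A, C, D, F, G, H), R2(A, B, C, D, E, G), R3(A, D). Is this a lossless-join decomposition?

No

Chase test. Columns are A, B, C, D, E, F, G, H; row i has aⱼ where attribute j ∈ Ri, else bᵢⱼ.
Initial tableau (one row per fragment):
  row 1: a1 b12 a3 a4 b15 a6 a7 a8
  row 2: a1 a2 a3 a4 a5 b26 a7 b28
  row 3: a1 b32 b33 a4 b35 b36 b37 b38
Rows 1 and 3 agree on D; apply D→C and equate their C entries.
No row becomes fully distinguished — the join is lossy.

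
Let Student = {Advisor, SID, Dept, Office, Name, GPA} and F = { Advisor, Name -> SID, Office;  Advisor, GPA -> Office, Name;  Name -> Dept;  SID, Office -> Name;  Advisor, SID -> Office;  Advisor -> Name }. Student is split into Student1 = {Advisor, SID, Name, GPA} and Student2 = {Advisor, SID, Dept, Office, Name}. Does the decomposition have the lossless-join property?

Common attributes: Student1 ∩ Student2 = {Advisor, SID, Name}.
Closure of {Advisor, SID, Name}: Advisor, Name → SID, Office applies, adding Office; Name → Dept applies, adding Dept. So (Advisor, SID, Name)⁺ = {Advisor, SID, Dept, Office, Name}.
This closure contains every attribute of Student2, so Student1 ∩ Student2 → Student2. The join is lossless.

Yes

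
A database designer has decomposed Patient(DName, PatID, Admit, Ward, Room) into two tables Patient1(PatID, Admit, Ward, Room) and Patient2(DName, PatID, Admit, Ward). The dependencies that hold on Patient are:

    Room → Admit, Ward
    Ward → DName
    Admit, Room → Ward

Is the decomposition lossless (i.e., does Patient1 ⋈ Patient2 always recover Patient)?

Common attributes: Patient1 ∩ Patient2 = {PatID, Admit, Ward}.
Closure of {PatID, Admit, Ward}: Ward → DName applies, adding DName. So (PatID, Admit, Ward)⁺ = {DName, PatID, Admit, Ward}.
This closure contains every attribute of Patient2, so Patient1 ∩ Patient2 → Patient2. The join is lossless.

Yes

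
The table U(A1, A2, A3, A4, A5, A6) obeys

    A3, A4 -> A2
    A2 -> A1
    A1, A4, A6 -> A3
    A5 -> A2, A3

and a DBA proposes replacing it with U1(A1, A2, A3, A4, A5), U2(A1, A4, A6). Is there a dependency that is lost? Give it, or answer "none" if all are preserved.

Check A1, A4, A6 → A3: no single fragment contains all of {A1, A3, A4, A6}, and the restricted closure of {A1, A4, A6} across the fragments never reaches {A3}.
A3, A4 → A2 is preserved.
A2 → A1 is preserved.
A5 → A2, A3 is preserved.

A1, A4, A6 -> A3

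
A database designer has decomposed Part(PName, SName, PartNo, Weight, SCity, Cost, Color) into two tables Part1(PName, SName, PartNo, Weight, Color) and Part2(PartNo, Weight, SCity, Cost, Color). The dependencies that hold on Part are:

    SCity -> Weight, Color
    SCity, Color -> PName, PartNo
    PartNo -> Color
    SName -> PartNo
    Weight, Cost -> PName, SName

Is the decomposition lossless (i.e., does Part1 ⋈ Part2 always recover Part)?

No

Common attributes: Part1 ∩ Part2 = {PartNo, Weight, Color}.
No dependency enlarges {PartNo, Weight, Color}, so (PartNo, Weight, Color)⁺ = {PartNo, Weight, Color}.
The closure contains neither all of Part1 = {PName, SName, PartNo, Weight, Color} nor all of Part2 = {PartNo, Weight, SCity, Cost, Color}, so the common attributes are not a superkey of either fragment. The join is lossy.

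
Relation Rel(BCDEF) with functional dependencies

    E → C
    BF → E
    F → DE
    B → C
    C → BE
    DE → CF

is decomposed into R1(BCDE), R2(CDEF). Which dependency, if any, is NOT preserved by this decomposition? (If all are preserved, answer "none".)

E → C lies within R1.
BF → E: restricted closure across fragments reaches E.
F → DE lies within R2.
B → C lies within R1.
C → BE lies within R1.
DE → CF lies within R2.
Every dependency is enforceable on the fragments, so the decomposition is dependency-preserving.

none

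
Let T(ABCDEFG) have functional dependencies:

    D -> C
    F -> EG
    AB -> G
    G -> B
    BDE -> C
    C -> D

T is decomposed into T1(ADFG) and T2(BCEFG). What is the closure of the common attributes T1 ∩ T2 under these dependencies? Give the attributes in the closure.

T1 ∩ T2 = {FG}.
F → EG applies, adding E
G → B applies, adding B
Closure: {BEFG}.

BEFG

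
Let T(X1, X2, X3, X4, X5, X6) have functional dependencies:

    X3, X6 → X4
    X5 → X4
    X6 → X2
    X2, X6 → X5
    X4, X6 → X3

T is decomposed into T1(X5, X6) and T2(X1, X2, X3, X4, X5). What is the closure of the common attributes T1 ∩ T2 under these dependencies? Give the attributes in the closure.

T1 ∩ T2 = {X5}.
X5 → X4 applies, adding X4
Closure: {X4, X5}.

X4, X5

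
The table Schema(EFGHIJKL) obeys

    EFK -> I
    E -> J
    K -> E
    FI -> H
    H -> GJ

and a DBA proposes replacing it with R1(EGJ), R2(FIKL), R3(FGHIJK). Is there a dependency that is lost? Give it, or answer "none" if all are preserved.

Check K → E: no single fragment contains all of {EK}, and the restricted closure of {K} across the fragments never reaches {E}.
EFK → I is preserved.
E → J is preserved.
FI → H is preserved.
H → GJ is preserved.

K -> E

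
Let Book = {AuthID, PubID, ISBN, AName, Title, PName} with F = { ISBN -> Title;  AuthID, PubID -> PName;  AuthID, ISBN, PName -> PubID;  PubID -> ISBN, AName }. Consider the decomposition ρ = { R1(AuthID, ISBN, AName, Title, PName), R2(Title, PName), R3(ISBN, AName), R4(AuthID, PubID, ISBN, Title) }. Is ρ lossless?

No

Chase test. Columns are AuthID, PubID, ISBN, AName, Title, PName; row i has aⱼ where attribute j ∈ Ri, else bᵢⱼ.
Initial tableau (one row per fragment):
  row 1: a1 b12 a3 a4 a5 a6
  row 2: b21 b22 b23 b24 a5 a6
  row 3: b31 b32 a3 a4 b35 b36
  row 4: a1 a2 a3 b44 a5 b46
Rows 1 and 3 agree on ISBN; apply ISBN→Title and equate their Title entries.
No row becomes fully distinguished — the join is lossy.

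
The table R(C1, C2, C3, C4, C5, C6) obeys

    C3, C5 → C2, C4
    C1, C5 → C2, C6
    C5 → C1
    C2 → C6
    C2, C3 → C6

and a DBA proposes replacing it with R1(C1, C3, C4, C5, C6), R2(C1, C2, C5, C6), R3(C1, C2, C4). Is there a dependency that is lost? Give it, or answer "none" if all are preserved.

none

C3, C5 → C2, C4: restricted closure across fragments reaches C2, C4.
C1, C5 → C2, C6 lies within R2.
C5 → C1 lies within R1.
C2 → C6 lies within R2.
C2, C3 → C6: restricted closure across fragments reaches C6.
Every dependency is enforceable on the fragments, so the decomposition is dependency-preserving.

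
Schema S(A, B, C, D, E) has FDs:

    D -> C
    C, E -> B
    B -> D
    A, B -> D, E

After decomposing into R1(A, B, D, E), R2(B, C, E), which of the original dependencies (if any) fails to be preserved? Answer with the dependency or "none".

Check D → C: no single fragment contains all of {C, D}, and the restricted closure of {D} across the fragments never reaches {C}.
C, E → B is preserved.
B → D is preserved.
A, B → D, E is preserved.

D -> C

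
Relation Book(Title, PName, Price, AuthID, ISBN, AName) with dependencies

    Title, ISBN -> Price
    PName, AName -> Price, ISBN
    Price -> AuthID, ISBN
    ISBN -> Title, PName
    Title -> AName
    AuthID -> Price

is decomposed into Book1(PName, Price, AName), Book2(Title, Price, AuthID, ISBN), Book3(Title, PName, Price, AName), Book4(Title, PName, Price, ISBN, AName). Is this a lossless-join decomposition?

Yes

Chase test. Columns are Title, PName, Price, AuthID, ISBN, AName; row i has aⱼ where attribute j ∈ Booki, else bᵢⱼ.
Initial tableau (one row per fragment):
  row 1: b11 a2 a3 b14 b15 a6
  row 2: a1 b22 a3 a4 a5 b26
  row 3: a1 a2 a3 b34 b35 a6
  row 4: a1 a2 a3 b44 a5 a6
Rows 1 and 3 agree on PName, AName; apply PName, AName→Price, ISBN and equate their Price, ISBN entries.
Rows 1 and 4 agree on PName, AName; apply PName, AName→Price, ISBN and equate their Price, ISBN entries.
Rows 1 and 2 agree on Price; apply Price→AuthID, ISBN and equate their AuthID, ISBN entries.
Rows 1 and 3 agree on Price; apply Price→AuthID, ISBN and equate their AuthID, ISBN entries.
Rows 1 and 4 agree on Price; apply Price→AuthID, ISBN and equate their AuthID, ISBN entries.
Rows 1 and 2 agree on ISBN; apply ISBN→Title, PName and equate their Title, PName entries.
Rows 1 and 2 agree on Title; apply Title→AName and equate their AName entries.
Row 1 is now all distinguished symbols — the join is lossless.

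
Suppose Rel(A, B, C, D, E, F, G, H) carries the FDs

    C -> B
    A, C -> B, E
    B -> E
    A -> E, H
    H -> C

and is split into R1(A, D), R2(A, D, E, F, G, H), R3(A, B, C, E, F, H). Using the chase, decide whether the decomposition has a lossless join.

Chase test. Columns are A, B, C, D, E, F, G, H; row i has aⱼ where attribute j ∈ Ri, else bᵢⱼ.
Initial tableau (one row per fragment):
  row 1: a1 b12 b13 a4 b15 b16 b17 b18
  row 2: a1 b22 b23 a4 a5 a6 a7 a8
  row 3: a1 a2 a3 b34 a5 a6 b37 a8
Rows 1 and 2 agree on A; apply A→E, H and equate their E, H entries.
Rows 1 and 2 agree on H; apply H→C and equate their C entries.
Rows 1 and 3 agree on H; apply H→C and equate their C entries.
Rows 1 and 2 agree on C; apply C→B and equate their B entries.
Rows 1 and 3 agree on C; apply C→B and equate their B entries.
Row 2 is now all distinguished symbols — the join is lossless.

Yes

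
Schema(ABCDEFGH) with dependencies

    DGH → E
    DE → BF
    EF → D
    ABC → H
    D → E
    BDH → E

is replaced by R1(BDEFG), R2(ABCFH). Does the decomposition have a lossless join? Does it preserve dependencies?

Lossless test: (BF)⁺ = {BF}, which is a superkey of neither fragment — lossy.
Dependency preservation: DGH → E; BDH → E are not contained in any single fragment, but the restricted closure of each left-hand side across the fragments still reaches the right-hand side; the remaining FDs each lie inside some fragment. All dependencies are preserved.

lossy but dependency-preserving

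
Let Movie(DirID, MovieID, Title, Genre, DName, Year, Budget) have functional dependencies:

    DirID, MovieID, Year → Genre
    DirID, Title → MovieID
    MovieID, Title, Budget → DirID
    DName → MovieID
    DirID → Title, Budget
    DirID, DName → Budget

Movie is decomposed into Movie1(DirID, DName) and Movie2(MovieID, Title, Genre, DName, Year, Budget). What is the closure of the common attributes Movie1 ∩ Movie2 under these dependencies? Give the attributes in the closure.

MovieID, DName

Movie1 ∩ Movie2 = {DName}.
DName → MovieID applies, adding MovieID
Closure: {MovieID, DName}.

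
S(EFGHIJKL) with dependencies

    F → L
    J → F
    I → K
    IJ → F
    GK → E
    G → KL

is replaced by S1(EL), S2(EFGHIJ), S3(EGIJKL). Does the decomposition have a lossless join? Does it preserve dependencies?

Lossless test (chase): Rows 2 and 3 agree on J; apply J→F and equate their F entries. Rows 2 and 3 agree on I; apply I→K and equate their K entries. Rows 2 and 3 agree on G; apply G→KL and equate their KL entries. Row 2 is now all distinguished symbols — the join is lossless.
Dependency preservation: the restricted closure of {F} across the fragments never reaches {L}, so F → L cannot be enforced without a join — not preserved.

lossless but not dependency-preserving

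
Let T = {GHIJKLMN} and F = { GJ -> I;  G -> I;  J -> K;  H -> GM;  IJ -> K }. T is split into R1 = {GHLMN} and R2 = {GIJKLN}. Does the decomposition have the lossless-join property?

No

Common attributes: R1 ∩ R2 = {GLN}.
Closure of {GLN}: G → I applies, adding I. So (GLN)⁺ = {GILN}.
The closure contains neither all of R1 = {GHLMN} nor all of R2 = {GIJKLN}, so the common attributes are not a superkey of either fragment. The join is lossy.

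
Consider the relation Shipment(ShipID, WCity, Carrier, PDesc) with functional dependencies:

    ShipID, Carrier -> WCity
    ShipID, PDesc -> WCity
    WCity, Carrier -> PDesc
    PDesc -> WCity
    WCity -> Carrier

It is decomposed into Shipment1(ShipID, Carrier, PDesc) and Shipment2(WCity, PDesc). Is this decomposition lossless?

Yes

Common attributes: Shipment1 ∩ Shipment2 = {PDesc}.
Closure of {PDesc}: PDesc → WCity applies, adding WCity; WCity → Carrier applies, adding Carrier. So (PDesc)⁺ = {WCity, Carrier, PDesc}.
This closure contains every attribute of Shipment2, so Shipment1 ∩ Shipment2 → Shipment2. The join is lossless.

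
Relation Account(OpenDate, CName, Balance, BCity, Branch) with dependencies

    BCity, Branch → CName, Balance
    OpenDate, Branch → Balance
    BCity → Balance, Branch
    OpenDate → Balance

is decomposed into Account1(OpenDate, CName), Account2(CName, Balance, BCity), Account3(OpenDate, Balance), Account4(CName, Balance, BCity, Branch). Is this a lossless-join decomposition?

No

Chase test. Columns are OpenDate, CName, Balance, BCity, Branch; row i has aⱼ where attribute j ∈ Accounti, else bᵢⱼ.
Initial tableau (one row per fragment):
  row 1: a1 a2 b13 b14 b15
  row 2: b21 a2 a3 a4 b25
  row 3: a1 b32 a3 b34 b35
  row 4: b41 a2 a3 a4 a5
Rows 2 and 4 agree on BCity; apply BCity→Balance, Branch and equate their Balance, Branch entries.
Rows 1 and 3 agree on OpenDate; apply OpenDate→Balance and equate their Balance entries.
No row becomes fully distinguished — the join is lossy.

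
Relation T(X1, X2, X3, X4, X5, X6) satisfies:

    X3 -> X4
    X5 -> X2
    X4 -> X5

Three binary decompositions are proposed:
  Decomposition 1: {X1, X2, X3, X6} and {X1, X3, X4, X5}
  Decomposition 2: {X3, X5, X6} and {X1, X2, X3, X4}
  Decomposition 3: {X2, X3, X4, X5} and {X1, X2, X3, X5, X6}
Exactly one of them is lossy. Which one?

Decomposition 1: common = {X1, X3}, closure = {X1, X2, X3, X4, X5} → lossless.
Decomposition 2: common = {X3}, closure = {X2, X3, X4, X5} → lossy.
Decomposition 3: common = {X2, X3, X5}, closure = {X2, X3, X4, X5} → lossless.

Decomposition 2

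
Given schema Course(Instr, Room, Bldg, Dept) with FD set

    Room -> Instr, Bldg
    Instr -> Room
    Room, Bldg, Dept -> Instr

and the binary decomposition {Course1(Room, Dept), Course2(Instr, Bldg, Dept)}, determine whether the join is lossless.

No

Common attributes: Course1 ∩ Course2 = {Dept}.
No dependency enlarges {Dept}, so (Dept)⁺ = {Dept}.
The closure contains neither all of Course1 = {Room, Dept} nor all of Course2 = {Instr, Bldg, Dept}, so the common attributes are not a superkey of either fragment. The join is lossy.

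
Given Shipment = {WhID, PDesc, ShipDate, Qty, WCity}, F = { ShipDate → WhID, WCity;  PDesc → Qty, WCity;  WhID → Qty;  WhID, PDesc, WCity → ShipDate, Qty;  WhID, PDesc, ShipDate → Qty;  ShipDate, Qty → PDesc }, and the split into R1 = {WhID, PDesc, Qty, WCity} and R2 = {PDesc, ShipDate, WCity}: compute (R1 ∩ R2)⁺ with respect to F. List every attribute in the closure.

PDesc, Qty, WCity

R1 ∩ R2 = {PDesc, WCity}.
PDesc → Qty, WCity applies, adding Qty
Closure: {PDesc, Qty, WCity}.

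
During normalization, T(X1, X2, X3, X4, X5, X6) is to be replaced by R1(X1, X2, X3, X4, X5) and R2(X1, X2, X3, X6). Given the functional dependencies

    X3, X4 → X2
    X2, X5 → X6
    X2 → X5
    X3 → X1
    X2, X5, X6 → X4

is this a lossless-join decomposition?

Common attributes: R1 ∩ R2 = {X1, X2, X3}.
Closure of {X1, X2, X3}: X2 → X5 applies, adding X5; X2, X5 → X6 applies, adding X6; X2, X5, X6 → X4 applies, adding X4. So (X1, X2, X3)⁺ = {X1, X2, X3, X4, X5, X6}.
This closure contains every attribute of R1, so R1 ∩ R2 → R1. The join is lossless.

Yes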